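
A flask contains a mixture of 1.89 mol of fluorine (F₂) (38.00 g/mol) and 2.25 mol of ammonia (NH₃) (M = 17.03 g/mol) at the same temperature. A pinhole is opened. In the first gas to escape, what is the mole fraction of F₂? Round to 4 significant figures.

Effusion rate of each component ∝ n_i/√M_i (partial pressure × 1/√M).
x_F₂(eff) = (n_F₂/√M_F₂) / (n_F₂/√M_F₂ + n_NH₃/√M_NH₃)
= (1.89/√38.00) / (1.89/√38.00 + 2.25/√17.03) = 0.3066/(0.3066 + 0.5452) = 0.3599.

0.3599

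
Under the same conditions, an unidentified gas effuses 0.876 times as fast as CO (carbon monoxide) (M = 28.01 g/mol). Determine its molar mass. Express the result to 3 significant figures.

36.5 g/mol

Using Graham's law: rate_X/rate_CO = √(M_CO/M_X).
0.876 = √(28.01/M_X)
M_X = 28.01 / 0.876² = 28.01 / 0.7674 = 36.5 g/mol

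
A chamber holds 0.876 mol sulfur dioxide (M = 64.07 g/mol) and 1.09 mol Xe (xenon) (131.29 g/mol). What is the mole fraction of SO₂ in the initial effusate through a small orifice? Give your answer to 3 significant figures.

Effusion rate of each component ∝ n_i/√M_i (partial pressure × 1/√M).
So x_SO₂ in the escaping gas = (n_SO₂/√M_SO₂) / Σ(n_i/√M_i)
= (0.876/√64.07) / (0.876/√64.07 + 1.09/√131.29) = 0.1094/(0.1094 + 0.09513) = 0.535.

0.535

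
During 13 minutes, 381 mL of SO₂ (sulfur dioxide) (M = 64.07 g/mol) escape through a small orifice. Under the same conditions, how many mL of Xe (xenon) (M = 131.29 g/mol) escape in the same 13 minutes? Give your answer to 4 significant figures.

266.2 mL

From Graham's law, rate_Xe/rate_SO₂ = √(M_SO₂/M_Xe) = √(64.07/131.29) = √0.4880 = 0.6986.
So the volume for Xe is 381 × 0.6986 = 266.2 mL.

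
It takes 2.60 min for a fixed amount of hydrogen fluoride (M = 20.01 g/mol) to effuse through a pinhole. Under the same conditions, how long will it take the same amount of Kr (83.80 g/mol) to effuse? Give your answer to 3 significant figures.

5.32 min

By Graham's law, t_Kr/t_HF = √(M_Kr/M_HF) = √(83.80/20.01) = √4.188 = 2.046.
So the time for Kr is 2.60 × 2.046 = 5.32 min.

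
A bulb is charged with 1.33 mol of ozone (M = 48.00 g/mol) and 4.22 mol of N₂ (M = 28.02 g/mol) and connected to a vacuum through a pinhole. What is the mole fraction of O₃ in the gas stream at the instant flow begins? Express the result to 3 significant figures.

0.194

Rate_i ∝ x_i/√M_i (Graham's law weighted by mole fraction), so the effusate composition follows n_i/√M_i.
So x_O₃ in the escaping gas = (n_O₃/√M_O₃) / Σ(n_i/√M_i)
= (1.33/√48.00) / (1.33/√48.00 + 4.22/√28.02) = 0.1920/(0.1920 + 0.7972) = 0.194.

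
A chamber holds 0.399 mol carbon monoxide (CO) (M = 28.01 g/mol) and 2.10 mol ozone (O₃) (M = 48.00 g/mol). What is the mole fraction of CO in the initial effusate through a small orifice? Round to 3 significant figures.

0.199

Each component's effusion rate ∝ (its partial pressure)·(1/√M) ∝ n_i/√M_i.
So x_CO in the escaping gas = (n_CO/√M_CO) / Σ(n_i/√M_i)
= (0.399/√28.01) / (0.399/√28.01 + 2.10/√48.00) = 0.07539/(0.07539 + 0.3031) = 0.199.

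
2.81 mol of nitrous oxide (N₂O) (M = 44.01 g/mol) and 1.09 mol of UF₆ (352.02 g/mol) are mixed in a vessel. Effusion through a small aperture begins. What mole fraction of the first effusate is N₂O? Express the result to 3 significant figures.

The effusion rate of species i is ∝ p_i/√M_i ∝ n_i/√M_i.
Mole fraction of N₂O in the effusate = (n_N₂O/√M_N₂O) / (n_N₂O/√M_N₂O + n_UF₆/√M_UF₆)
= (2.81/√44.01) / (2.81/√44.01 + 1.09/√352.02) = 0.4236/(0.4236 + 0.05810) = 0.879.

0.879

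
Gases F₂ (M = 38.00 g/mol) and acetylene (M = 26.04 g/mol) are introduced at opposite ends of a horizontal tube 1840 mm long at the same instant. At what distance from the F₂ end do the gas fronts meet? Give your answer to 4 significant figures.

833.3 mm

The fronts meet when d_F₂ + d_C₂H₂ = L with d_F₂/d_C₂H₂ = √(M_C₂H₂/M_F₂) (Graham's law). Here √(M_C₂H₂/M_F₂) = √(26.04/38.00) = 0.8278.
With d_F₂ + d_C₂H₂ = 1840 mm, d_C₂H₂ = 1840/(1 + 0.8278) = 1007 mm.
d_F₂ = 1840 − 1007 = 833.3 mm.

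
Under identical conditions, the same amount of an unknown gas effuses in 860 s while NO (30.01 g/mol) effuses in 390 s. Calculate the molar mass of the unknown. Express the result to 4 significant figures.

Using Graham's law: t_X/t_NO = √(M_X/M_NO).
860/390 = 2.205 = √(M_X/30.01)
M_X = 30.01 × 2.205² = 30.01 × 4.863 = 145.9 g/mol

145.9 g/mol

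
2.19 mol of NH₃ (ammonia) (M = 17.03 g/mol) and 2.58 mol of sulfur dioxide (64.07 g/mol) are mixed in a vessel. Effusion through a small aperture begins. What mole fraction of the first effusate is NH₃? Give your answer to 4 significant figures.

Each component's effusion rate ∝ (its partial pressure)·(1/√M) ∝ n_i/√M_i.
Mole fraction of NH₃ in the effusate = (n_NH₃/√M_NH₃) / (n_NH₃/√M_NH₃ + n_SO₂/√M_SO₂)
= (2.19/√17.03) / (2.19/√17.03 + 2.58/√64.07) = 0.5307/(0.5307 + 0.3223) = 0.6221.

0.6221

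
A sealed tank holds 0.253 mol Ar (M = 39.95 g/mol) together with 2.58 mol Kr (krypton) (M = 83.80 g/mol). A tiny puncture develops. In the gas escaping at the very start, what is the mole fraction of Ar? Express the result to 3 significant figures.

0.124

Each component's effusion rate ∝ (its partial pressure)·(1/√M) ∝ n_i/√M_i.
So x_Ar in the escaping gas = (n_Ar/√M_Ar) / Σ(n_i/√M_i)
= (0.253/√39.95) / (0.253/√39.95 + 2.58/√83.80) = 0.04003/(0.04003 + 0.2818) = 0.124.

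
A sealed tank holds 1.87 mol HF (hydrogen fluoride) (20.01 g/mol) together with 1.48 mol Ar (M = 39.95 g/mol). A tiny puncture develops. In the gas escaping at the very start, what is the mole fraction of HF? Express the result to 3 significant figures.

Each component's effusion rate ∝ (its partial pressure)·(1/√M) ∝ n_i/√M_i.
Mole fraction of HF in the effusate = (n_HF/√M_HF) / (n_HF/√M_HF + n_Ar/√M_Ar)
= (1.87/√20.01) / (1.87/√20.01 + 1.48/√39.95) = 0.4180/(0.4180 + 0.2342) = 0.641.

0.641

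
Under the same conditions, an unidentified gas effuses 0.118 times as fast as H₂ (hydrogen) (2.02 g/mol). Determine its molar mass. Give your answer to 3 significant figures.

145 g/mol

Graham's law gives rate_X/rate_H₂ = √(M_H₂/M_X).
0.118 = √(2.02/M_X)
M_X = 2.02 / 0.118² = 2.02 / 0.01392 = 145 g/mol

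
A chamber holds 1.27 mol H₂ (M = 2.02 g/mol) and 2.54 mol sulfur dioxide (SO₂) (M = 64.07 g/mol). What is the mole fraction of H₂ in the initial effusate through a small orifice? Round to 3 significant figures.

0.738

Each component's effusion rate ∝ (its partial pressure)·(1/√M) ∝ n_i/√M_i.
Mole fraction of H₂ in the effusate = (n_H₂/√M_H₂) / (n_H₂/√M_H₂ + n_SO₂/√M_SO₂)
= (1.27/√2.02) / (1.27/√2.02 + 2.54/√64.07) = 0.8936/(0.8936 + 0.3173) = 0.738.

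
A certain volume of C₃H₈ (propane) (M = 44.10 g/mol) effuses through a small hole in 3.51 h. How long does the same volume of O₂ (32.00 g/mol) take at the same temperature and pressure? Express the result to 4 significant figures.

By Graham's law, t_O₂/t_C₃H₈ = √(M_O₂/M_C₃H₈) = √(32.00/44.10) = √0.7256 = 0.8518.
So the time for O₂ is 3.51 × 0.8518 = 2.990 h.

2.990 h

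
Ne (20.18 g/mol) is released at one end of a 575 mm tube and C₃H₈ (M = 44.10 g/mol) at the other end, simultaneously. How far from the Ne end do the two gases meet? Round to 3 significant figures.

343 mm

Distances travelled in equal time are proportional to diffusion rates, so d_Ne/d_C₃H₈ = √(M_C₃H₈/M_Ne) = √(44.10/20.18) = 1.478.
With d_Ne + d_C₃H₈ = 575 mm, d_C₃H₈ = 575/(1 + 1.478) = 232.0 mm.
d_Ne = 575 − 232.0 = 343 mm.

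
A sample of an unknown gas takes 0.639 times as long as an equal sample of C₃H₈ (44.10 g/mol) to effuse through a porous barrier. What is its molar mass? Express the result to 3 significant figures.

Since effusion rate ∝ 1/√M, t_X/t_C₃H₈ = √(M_X/M_C₃H₈).
0.639 = √(M_X/44.10)
M_X = 44.10 × 0.639² = 44.10 × 0.4083 = 18.0 g/mol

18.0 g/mol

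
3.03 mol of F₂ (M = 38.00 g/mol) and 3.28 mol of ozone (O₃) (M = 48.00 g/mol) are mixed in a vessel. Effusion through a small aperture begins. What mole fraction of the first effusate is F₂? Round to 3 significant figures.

0.509

Effusion rate of each component ∝ n_i/√M_i (partial pressure × 1/√M).
So x_F₂ in the escaping gas = (n_F₂/√M_F₂) / Σ(n_i/√M_i)
= (3.03/√38.00) / (3.03/√38.00 + 3.28/√48.00) = 0.4915/(0.4915 + 0.4734) = 0.509.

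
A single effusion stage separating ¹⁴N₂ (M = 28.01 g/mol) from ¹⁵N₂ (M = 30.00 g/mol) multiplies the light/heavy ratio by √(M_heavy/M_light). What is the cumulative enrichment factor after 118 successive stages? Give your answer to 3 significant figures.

Overall factor = α^118 with α = √(30.00/28.01), i.e. (30.00/28.01)^(118/2).
= 1.07105^59 = 57.4.

57.4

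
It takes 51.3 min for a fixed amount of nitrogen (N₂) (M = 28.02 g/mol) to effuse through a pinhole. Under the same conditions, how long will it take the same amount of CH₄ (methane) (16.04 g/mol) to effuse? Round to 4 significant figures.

Since effusion rate ∝ 1/√M, t_CH₄/t_N₂ = √(M_CH₄/M_N₂) = √(16.04/28.02) = √0.5724 = 0.7566.
So the time for CH₄ is 51.3 × 0.7566 = 38.81 min.

38.81 min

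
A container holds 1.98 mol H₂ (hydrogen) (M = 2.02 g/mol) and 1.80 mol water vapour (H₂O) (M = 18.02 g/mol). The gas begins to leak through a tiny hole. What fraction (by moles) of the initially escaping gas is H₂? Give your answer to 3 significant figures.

0.767

The effusion rate of species i is ∝ p_i/√M_i ∝ n_i/√M_i.
x_H₂(eff) = (n_H₂/√M_H₂) / (n_H₂/√M_H₂ + n_H₂O/√M_H₂O)
= (1.98/√2.02) / (1.98/√2.02 + 1.80/√18.02) = 1.393/(1.393 + 0.4240) = 0.767.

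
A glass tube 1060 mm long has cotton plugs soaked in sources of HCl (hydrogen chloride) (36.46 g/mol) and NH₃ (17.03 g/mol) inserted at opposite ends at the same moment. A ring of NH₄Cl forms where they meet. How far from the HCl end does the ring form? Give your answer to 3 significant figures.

In equal time, each gas travels a distance ∝ its rate ∝ 1/√M, so d_HCl/d_NH₃ = √(M_NH₃/M_HCl) = √(17.03/36.46) = 0.6834.
With d_HCl + d_NH₃ = 1060 mm, d_NH₃ = 1060/(1 + 0.6834) = 629.7 mm.
d_HCl = 1060 − 629.7 = 430 mm.

430 mm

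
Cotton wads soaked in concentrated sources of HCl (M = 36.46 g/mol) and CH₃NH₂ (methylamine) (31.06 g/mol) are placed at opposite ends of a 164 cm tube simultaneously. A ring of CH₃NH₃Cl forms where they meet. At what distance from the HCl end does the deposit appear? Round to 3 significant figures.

Graham's law gives d_HCl/d_CH₃NH₂ = rate_HCl/rate_CH₃NH₂ = √(M_CH₃NH₂/M_HCl) = √(31.06/36.46) = 0.9230.
With d_HCl + d_CH₃NH₂ = 164 cm, d_CH₃NH₂ = 164/(1 + 0.9230) = 85.28 cm.
d_HCl = 164 − 85.28 = 78.7 cm.

78.7 cm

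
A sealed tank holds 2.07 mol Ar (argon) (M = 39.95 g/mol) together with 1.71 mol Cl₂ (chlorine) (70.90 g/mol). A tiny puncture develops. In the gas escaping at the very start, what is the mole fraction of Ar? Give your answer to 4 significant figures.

Rate_i ∝ x_i/√M_i (Graham's law weighted by mole fraction), so the effusate composition follows n_i/√M_i.
Mole fraction of Ar in the effusate = (n_Ar/√M_Ar) / (n_Ar/√M_Ar + n_Cl₂/√M_Cl₂)
= (2.07/√39.95) / (2.07/√39.95 + 1.71/√70.90) = 0.3275/(0.3275 + 0.2031) = 0.6172.

0.6172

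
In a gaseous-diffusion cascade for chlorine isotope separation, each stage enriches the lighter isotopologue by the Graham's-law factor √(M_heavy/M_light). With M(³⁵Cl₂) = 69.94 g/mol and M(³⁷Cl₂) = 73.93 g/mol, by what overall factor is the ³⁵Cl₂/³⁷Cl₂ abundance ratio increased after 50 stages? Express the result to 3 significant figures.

4.00

Overall factor = α^50 with α = √(73.93/69.94), i.e. (73.93/69.94)^(50/2).
= 1.05705^25 = 4.00.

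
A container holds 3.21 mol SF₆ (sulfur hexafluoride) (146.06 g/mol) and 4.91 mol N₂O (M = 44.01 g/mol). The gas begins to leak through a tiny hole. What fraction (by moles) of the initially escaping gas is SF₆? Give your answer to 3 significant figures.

Each component's effusion rate ∝ (its partial pressure)·(1/√M) ∝ n_i/√M_i.
So x_SF₆ in the escaping gas = (n_SF₆/√M_SF₆) / Σ(n_i/√M_i)
= (3.21/√146.06) / (3.21/√146.06 + 4.91/√44.01) = 0.2656/(0.2656 + 0.7401) = 0.264.

0.264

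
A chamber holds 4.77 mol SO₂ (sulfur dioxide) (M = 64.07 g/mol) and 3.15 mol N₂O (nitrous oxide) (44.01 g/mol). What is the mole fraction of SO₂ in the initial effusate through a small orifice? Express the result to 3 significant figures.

0.557

Effusion rate of each component ∝ n_i/√M_i (partial pressure × 1/√M).
Mole fraction of SO₂ in the effusate = (n_SO₂/√M_SO₂) / (n_SO₂/√M_SO₂ + n_N₂O/√M_N₂O)
= (4.77/√64.07) / (4.77/√64.07 + 3.15/√44.01) = 0.5959/(0.5959 + 0.4748) = 0.557.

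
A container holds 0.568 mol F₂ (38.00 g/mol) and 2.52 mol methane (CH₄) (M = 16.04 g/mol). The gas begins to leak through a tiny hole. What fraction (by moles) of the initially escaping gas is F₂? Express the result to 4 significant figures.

0.1277

The effusion rate of species i is ∝ p_i/√M_i ∝ n_i/√M_i.
So x_F₂ in the escaping gas = (n_F₂/√M_F₂) / Σ(n_i/√M_i)
= (0.568/√38.00) / (0.568/√38.00 + 2.52/√16.04) = 0.09214/(0.09214 + 0.6292) = 0.1277.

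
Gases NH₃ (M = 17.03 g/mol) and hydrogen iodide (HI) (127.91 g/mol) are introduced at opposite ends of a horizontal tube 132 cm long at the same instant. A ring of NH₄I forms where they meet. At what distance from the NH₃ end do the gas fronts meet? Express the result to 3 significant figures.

Distances travelled in equal time are proportional to diffusion rates, so d_NH₃/d_HI = √(M_HI/M_NH₃) = √(127.91/17.03) = 2.741.
With d_NH₃ + d_HI = 132 cm, d_HI = 132/(1 + 2.741) = 35.29 cm.
d_NH₃ = 132 − 35.29 = 96.7 cm.

96.7 cm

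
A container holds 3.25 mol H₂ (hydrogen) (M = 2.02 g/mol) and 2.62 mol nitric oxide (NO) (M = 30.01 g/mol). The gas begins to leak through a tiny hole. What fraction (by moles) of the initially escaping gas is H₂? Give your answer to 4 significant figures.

0.8270

The effusion rate of species i is ∝ p_i/√M_i ∝ n_i/√M_i.
Mole fraction of H₂ in the effusate = (n_H₂/√M_H₂) / (n_H₂/√M_H₂ + n_NO/√M_NO)
= (3.25/√2.02) / (3.25/√2.02 + 2.62/√30.01) = 2.287/(2.287 + 0.4783) = 0.8270.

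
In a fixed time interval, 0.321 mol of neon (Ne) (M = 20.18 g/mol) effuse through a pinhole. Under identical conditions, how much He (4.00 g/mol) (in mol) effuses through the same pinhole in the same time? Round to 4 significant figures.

Graham's law gives rate_He/rate_Ne = √(M_Ne/M_He) = √(20.18/4.00) = √5.045 = 2.246.
So the amount for He is 0.321 × 2.246 = 0.7210 mol.

0.7210 mol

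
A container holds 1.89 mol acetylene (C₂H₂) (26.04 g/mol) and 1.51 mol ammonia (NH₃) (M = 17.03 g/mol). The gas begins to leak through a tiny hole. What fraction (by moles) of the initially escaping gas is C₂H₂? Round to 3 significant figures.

Rate_i ∝ x_i/√M_i (Graham's law weighted by mole fraction), so the effusate composition follows n_i/√M_i.
Mole fraction of C₂H₂ in the effusate = (n_C₂H₂/√M_C₂H₂) / (n_C₂H₂/√M_C₂H₂ + n_NH₃/√M_NH₃)
= (1.89/√26.04) / (1.89/√26.04 + 1.51/√17.03) = 0.3704/(0.3704 + 0.3659) = 0.503.

0.503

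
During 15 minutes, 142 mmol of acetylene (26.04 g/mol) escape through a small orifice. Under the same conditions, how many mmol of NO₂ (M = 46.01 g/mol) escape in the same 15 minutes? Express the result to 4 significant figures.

Using Graham's law: rate_NO₂/rate_C₂H₂ = √(M_C₂H₂/M_NO₂) = √(26.04/46.01) = √0.5660 = 0.7523.
So the amount for NO₂ is 142 × 0.7523 = 106.8 mmol.

106.8 mmol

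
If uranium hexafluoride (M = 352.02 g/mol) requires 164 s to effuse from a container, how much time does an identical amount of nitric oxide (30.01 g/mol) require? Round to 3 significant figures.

Using Graham's law: t_NO/t_UF₆ = √(M_NO/M_UF₆) = √(30.01/352.02) = √0.08525 = 0.2920.
So the time for NO is 164 × 0.2920 = 47.9 s.

47.9 s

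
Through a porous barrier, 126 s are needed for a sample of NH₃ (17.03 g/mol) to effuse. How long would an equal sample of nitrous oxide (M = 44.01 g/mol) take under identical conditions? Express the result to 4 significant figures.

Using Graham's law: t_N₂O/t_NH₃ = √(M_N₂O/M_NH₃) = √(44.01/17.03) = √2.584 = 1.608.
So the time for N₂O is 126 × 1.608 = 202.6 s.

202.6 s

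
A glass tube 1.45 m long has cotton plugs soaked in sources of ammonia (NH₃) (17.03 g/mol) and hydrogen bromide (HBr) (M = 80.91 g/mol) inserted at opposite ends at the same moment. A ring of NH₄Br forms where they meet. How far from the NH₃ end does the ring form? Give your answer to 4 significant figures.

0.9940 m

Graham's law gives d_NH₃/d_HBr = rate_NH₃/rate_HBr = √(M_HBr/M_NH₃) = √(80.91/17.03) = 2.180.
With d_NH₃ + d_HBr = 1.45 m, d_HBr = 1.45/(1 + 2.180) = 0.4560 m.
d_NH₃ = 1.45 − 0.4560 = 0.9940 m.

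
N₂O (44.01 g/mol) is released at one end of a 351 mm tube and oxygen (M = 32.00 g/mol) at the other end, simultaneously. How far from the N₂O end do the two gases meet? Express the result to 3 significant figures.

In equal time, each gas travels a distance ∝ its rate ∝ 1/√M, so d_N₂O/d_O₂ = √(M_O₂/M_N₂O) = √(32.00/44.01) = 0.8527.
With d_N₂O + d_O₂ = 351 mm, d_O₂ = 351/(1 + 0.8527) = 189.5 mm.
d_N₂O = 351 − 189.5 = 162 mm.

162 mm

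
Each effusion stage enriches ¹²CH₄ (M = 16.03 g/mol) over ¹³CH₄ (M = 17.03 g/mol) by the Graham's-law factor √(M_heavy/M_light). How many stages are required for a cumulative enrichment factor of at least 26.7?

Per stage α = (17.03/16.03)^(1/2) = 1.06238^0.5, giving ln α = 0.03026.
Need α^N ≥ 26.7 ⇒ N ≥ ln(26.7) / ln α = 3.285 / 0.03026 = 108.56.
So at least 109 stages are needed.

109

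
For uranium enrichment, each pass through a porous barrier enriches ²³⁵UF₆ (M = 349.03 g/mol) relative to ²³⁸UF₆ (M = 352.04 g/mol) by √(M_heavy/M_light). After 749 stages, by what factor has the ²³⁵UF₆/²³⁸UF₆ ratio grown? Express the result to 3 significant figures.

Overall factor = α^749 with α = √(352.04/349.03), i.e. (352.04/349.03)^(749/2).
= 1.00862^(749/2) = 24.9.

24.9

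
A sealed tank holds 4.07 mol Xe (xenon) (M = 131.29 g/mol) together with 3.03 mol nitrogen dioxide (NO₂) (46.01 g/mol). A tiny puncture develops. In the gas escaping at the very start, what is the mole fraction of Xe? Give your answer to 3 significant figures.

Each component's effusion rate ∝ (its partial pressure)·(1/√M) ∝ n_i/√M_i.
Mole fraction of Xe in the effusate = (n_Xe/√M_Xe) / (n_Xe/√M_Xe + n_NO₂/√M_NO₂)
= (4.07/√131.29) / (4.07/√131.29 + 3.03/√46.01) = 0.3552/(0.3552 + 0.4467) = 0.443.

0.443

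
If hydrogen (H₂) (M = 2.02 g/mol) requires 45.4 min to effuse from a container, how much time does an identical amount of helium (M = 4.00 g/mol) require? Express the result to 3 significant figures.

Using Graham's law: t_He/t_H₂ = √(M_He/M_H₂) = √(4.00/2.02) = √1.980 = 1.407.
So the time for He is 45.4 × 1.407 = 63.9 min.

63.9 min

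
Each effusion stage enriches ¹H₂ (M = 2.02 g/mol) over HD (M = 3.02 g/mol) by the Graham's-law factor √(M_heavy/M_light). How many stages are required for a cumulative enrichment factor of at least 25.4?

With α = √(3.02/2.02) per stage, ln α = ½ ln(1.49505) = 0.2011.
Need α^N ≥ 25.4 ⇒ N ≥ ln(25.4) / ln α = 3.235 / 0.2011 = 16.09.
So at least 17 stages are needed.

17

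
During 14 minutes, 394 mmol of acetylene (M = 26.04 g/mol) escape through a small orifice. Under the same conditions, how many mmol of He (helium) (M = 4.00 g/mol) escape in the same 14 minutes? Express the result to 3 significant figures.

1010 mmol

Since effusion rate ∝ 1/√M, rate_He/rate_C₂H₂ = √(M_C₂H₂/M_He) = √(26.04/4.00) = √6.510 = 2.551.
So the amount for He is 394 × 2.551 = 1010 mmol.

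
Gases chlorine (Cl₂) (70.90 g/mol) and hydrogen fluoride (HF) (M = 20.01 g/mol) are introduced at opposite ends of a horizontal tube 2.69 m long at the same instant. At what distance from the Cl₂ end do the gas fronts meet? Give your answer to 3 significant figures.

The fronts meet when d_Cl₂ + d_HF = L with d_Cl₂/d_HF = √(M_HF/M_Cl₂) (Graham's law). Here √(M_HF/M_Cl₂) = √(20.01/70.90) = 0.5313.
With d_Cl₂ + d_HF = 2.69 m, d_HF = 2.69/(1 + 0.5313) = 1.757 m.
d_Cl₂ = 2.69 − 1.757 = 0.933 m.

0.933 m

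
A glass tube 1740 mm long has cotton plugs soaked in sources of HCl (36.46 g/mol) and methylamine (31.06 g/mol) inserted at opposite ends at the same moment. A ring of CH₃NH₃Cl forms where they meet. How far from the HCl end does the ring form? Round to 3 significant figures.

Graham's law gives d_HCl/d_CH₃NH₂ = rate_HCl/rate_CH₃NH₂ = √(M_CH₃NH₂/M_HCl) = √(31.06/36.46) = 0.9230.
With d_HCl + d_CH₃NH₂ = 1740 mm, d_CH₃NH₂ = 1740/(1 + 0.9230) = 904.8 mm.
d_HCl = 1740 − 904.8 = 835 mm.

835 mm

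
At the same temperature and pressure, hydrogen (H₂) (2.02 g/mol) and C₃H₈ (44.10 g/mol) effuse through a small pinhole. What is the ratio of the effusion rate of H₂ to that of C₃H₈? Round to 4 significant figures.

Since effusion rate ∝ 1/√M, rate_H₂/rate_C₃H₈ = √(M_C₃H₈/M_H₂) = √(44.10/2.02) = √21.83 = 4.672.

4.672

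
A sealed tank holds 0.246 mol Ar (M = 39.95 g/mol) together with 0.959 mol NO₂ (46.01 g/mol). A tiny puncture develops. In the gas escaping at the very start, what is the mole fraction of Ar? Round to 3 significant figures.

0.216

Each component's effusion rate ∝ (its partial pressure)·(1/√M) ∝ n_i/√M_i.
x_Ar(eff) = (n_Ar/√M_Ar) / (n_Ar/√M_Ar + n_NO₂/√M_NO₂)
= (0.246/√39.95) / (0.246/√39.95 + 0.959/√46.01) = 0.03892/(0.03892 + 0.1414) = 0.216.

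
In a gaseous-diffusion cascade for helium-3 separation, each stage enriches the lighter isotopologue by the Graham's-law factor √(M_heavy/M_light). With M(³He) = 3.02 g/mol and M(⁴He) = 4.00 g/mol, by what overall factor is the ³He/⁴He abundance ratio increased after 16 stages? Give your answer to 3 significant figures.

9.47

After 16 stages the ratio has grown by (√(4.00/3.02))^16 = (4.00/3.02)^(16/2).
= 1.32450^8 = 9.47.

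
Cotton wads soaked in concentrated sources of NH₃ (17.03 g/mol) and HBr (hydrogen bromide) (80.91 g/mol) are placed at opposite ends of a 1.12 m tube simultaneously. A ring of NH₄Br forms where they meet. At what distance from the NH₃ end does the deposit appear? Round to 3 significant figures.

Distances travelled in equal time are proportional to diffusion rates, so d_NH₃/d_HBr = √(M_HBr/M_NH₃) = √(80.91/17.03) = 2.180.
With d_NH₃ + d_HBr = 1.12 m, d_HBr = 1.12/(1 + 2.180) = 0.3522 m.
d_NH₃ = 1.12 − 0.3522 = 0.768 m.

0.768 m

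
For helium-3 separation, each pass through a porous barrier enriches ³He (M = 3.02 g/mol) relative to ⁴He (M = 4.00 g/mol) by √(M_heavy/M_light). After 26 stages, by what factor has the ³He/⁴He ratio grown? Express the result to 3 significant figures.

Overall factor = α^26 with α = √(4.00/3.02), i.e. (4.00/3.02)^(26/2).
= 1.32450^13 = 38.6.

38.6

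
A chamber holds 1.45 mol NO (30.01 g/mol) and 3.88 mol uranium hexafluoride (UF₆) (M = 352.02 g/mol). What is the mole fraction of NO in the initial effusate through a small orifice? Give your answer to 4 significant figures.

Effusion rate of each component ∝ n_i/√M_i (partial pressure × 1/√M).
So x_NO in the escaping gas = (n_NO/√M_NO) / Σ(n_i/√M_i)
= (1.45/√30.01) / (1.45/√30.01 + 3.88/√352.02) = 0.2647/(0.2647 + 0.2068) = 0.5614.

0.5614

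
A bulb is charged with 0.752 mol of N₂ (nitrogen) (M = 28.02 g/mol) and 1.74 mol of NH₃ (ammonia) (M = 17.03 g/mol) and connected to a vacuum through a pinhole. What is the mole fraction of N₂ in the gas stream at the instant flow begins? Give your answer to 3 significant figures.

0.252

Effusion rate of each component ∝ n_i/√M_i (partial pressure × 1/√M).
So x_N₂ in the escaping gas = (n_N₂/√M_N₂) / Σ(n_i/√M_i)
= (0.752/√28.02) / (0.752/√28.02 + 1.74/√17.03) = 0.1421/(0.1421 + 0.4216) = 0.252.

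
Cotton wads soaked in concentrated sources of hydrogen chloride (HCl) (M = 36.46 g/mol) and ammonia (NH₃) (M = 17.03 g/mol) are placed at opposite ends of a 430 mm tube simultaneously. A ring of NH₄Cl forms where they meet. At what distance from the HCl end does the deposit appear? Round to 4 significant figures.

174.6 mm

Distances travelled in equal time are proportional to diffusion rates, so d_HCl/d_NH₃ = √(M_NH₃/M_HCl) = √(17.03/36.46) = 0.6834.
With d_HCl + d_NH₃ = 430 mm, d_NH₃ = 430/(1 + 0.6834) = 255.4 mm.
d_HCl = 430 − 255.4 = 174.6 mm.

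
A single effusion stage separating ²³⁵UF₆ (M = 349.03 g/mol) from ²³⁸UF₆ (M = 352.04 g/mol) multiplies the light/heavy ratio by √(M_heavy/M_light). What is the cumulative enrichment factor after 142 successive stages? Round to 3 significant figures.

1.84

Each stage multiplies the ratio by α = √(352.04/349.03), so after 142 stages the overall factor is α^142 = (352.04/349.03)^(142/2).
= 1.00862^71 = 1.84.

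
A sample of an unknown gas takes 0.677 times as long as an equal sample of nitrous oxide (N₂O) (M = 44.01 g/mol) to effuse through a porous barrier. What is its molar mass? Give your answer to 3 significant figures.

20.2 g/mol

Graham's law gives t_X/t_N₂O = √(M_X/M_N₂O).
0.677 = √(M_X/44.01)
M_X = 44.01 × 0.677² = 44.01 × 0.4583 = 20.2 g/mol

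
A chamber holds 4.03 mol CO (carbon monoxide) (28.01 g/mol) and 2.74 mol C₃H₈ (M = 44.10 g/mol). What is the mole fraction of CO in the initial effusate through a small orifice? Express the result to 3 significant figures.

Each component's effusion rate ∝ (its partial pressure)·(1/√M) ∝ n_i/√M_i.
So x_CO in the escaping gas = (n_CO/√M_CO) / Σ(n_i/√M_i)
= (4.03/√28.01) / (4.03/√28.01 + 2.74/√44.10) = 0.7615/(0.7615 + 0.4126) = 0.649.

0.649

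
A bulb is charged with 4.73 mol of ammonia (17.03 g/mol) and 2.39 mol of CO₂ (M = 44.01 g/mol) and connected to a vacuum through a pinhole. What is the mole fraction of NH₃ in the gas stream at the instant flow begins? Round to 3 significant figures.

Effusion rate of each component ∝ n_i/√M_i (partial pressure × 1/√M).
So x_NH₃ in the escaping gas = (n_NH₃/√M_NH₃) / Σ(n_i/√M_i)
= (4.73/√17.03) / (4.73/√17.03 + 2.39/√44.01) = 1.146/(1.146 + 0.3603) = 0.761.

0.761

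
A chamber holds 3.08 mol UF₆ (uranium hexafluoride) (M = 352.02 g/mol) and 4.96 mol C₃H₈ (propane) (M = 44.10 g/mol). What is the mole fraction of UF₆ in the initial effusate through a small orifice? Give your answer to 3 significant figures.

0.180

The effusion rate of species i is ∝ p_i/√M_i ∝ n_i/√M_i.
Mole fraction of UF₆ in the effusate = (n_UF₆/√M_UF₆) / (n_UF₆/√M_UF₆ + n_C₃H₈/√M_C₃H₈)
= (3.08/√352.02) / (3.08/√352.02 + 4.96/√44.10) = 0.1642/(0.1642 + 0.7469) = 0.180.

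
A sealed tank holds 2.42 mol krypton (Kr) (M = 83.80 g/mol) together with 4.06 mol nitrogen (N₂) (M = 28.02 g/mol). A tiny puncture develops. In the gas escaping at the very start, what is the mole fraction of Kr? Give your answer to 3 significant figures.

0.256

The effusion rate of species i is ∝ p_i/√M_i ∝ n_i/√M_i.
x_Kr(eff) = (n_Kr/√M_Kr) / (n_Kr/√M_Kr + n_N₂/√M_N₂)
= (2.42/√83.80) / (2.42/√83.80 + 4.06/√28.02) = 0.2644/(0.2644 + 0.7670) = 0.256.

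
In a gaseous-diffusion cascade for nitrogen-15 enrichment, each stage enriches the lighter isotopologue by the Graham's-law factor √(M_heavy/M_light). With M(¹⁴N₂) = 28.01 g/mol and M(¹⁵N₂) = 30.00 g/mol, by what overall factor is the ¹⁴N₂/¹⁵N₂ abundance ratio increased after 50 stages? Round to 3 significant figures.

Each stage multiplies the ratio by α = √(30.00/28.01), so after 50 stages the overall factor is α^50 = (30.00/28.01)^(50/2).
= 1.07105^25 = 5.56.

5.56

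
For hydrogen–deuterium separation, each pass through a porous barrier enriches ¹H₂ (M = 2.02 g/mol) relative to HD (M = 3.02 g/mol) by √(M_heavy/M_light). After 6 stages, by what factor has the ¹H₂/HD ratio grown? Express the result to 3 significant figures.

After 6 stages the ratio has grown by (√(3.02/2.02))^6 = (3.02/2.02)^(6/2).
= 1.49505^3 = 3.34.

3.34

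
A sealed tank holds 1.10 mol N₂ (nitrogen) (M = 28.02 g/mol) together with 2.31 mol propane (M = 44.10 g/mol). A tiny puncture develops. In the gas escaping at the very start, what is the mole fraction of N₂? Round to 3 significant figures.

Each component's effusion rate ∝ (its partial pressure)·(1/√M) ∝ n_i/√M_i.
So x_N₂ in the escaping gas = (n_N₂/√M_N₂) / Σ(n_i/√M_i)
= (1.10/√28.02) / (1.10/√28.02 + 2.31/√44.10) = 0.2078/(0.2078 + 0.3479) = 0.374.

0.374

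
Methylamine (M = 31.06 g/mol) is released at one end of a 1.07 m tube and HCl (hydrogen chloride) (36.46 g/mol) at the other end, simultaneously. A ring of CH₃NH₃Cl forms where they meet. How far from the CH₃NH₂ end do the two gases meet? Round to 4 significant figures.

Distances travelled in equal time are proportional to diffusion rates, so d_CH₃NH₂/d_HCl = √(M_HCl/M_CH₃NH₂) = √(36.46/31.06) = 1.083.
With d_CH₃NH₂ + d_HCl = 1.07 m, d_HCl = 1.07/(1 + 1.083) = 0.5136 m.
d_CH₃NH₂ = 1.07 − 0.5136 = 0.5564 m.

0.5564 m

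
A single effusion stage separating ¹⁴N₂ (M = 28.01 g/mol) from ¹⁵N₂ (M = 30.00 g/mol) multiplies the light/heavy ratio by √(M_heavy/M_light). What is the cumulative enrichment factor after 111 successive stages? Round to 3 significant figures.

Overall factor = α^111 with α = √(30.00/28.01), i.e. (30.00/28.01)^(111/2).
= 1.07105^(111/2) = 45.1.

45.1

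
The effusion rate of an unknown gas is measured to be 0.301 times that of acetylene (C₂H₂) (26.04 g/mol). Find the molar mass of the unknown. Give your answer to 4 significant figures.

Since effusion rate ∝ 1/√M, rate_X/rate_C₂H₂ = √(M_C₂H₂/M_X).
0.301 = √(26.04/M_X)
M_X = 26.04 / 0.301² = 26.04 / 0.09060 = 287.4 g/mol

287.4 g/mol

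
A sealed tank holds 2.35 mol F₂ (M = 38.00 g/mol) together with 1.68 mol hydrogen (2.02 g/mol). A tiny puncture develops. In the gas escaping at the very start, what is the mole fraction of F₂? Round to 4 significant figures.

0.2439

The effusion rate of species i is ∝ p_i/√M_i ∝ n_i/√M_i.
x_F₂(eff) = (n_F₂/√M_F₂) / (n_F₂/√M_F₂ + n_H₂/√M_H₂)
= (2.35/√38.00) / (2.35/√38.00 + 1.68/√2.02) = 0.3812/(0.3812 + 1.182) = 0.2439.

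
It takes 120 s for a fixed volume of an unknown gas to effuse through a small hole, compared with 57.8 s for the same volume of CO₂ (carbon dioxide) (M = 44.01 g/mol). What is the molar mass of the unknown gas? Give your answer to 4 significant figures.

Since effusion rate ∝ 1/√M, t_X/t_CO₂ = √(M_X/M_CO₂).
120/57.8 = 2.076 = √(M_X/44.01)
M_X = 44.01 × 2.076² = 44.01 × 4.310 = 189.7 g/mol

189.7 g/mol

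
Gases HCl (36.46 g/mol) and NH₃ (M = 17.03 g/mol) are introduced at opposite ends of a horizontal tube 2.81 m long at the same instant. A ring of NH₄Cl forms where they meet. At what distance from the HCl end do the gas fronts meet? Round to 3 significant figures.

1.14 m

The fronts meet when d_HCl + d_NH₃ = L with d_HCl/d_NH₃ = √(M_NH₃/M_HCl) (Graham's law). Here √(M_NH₃/M_HCl) = √(17.03/36.46) = 0.6834.
With d_HCl + d_NH₃ = 2.81 m, d_NH₃ = 2.81/(1 + 0.6834) = 1.669 m.
d_HCl = 2.81 − 1.669 = 1.14 m.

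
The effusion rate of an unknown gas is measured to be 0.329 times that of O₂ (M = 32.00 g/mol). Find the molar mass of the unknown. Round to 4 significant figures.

Using Graham's law: rate_X/rate_O₂ = √(M_O₂/M_X).
0.329 = √(32.00/M_X)
M_X = 32.00 / 0.329² = 32.00 / 0.1082 = 295.6 g/mol

295.6 g/mol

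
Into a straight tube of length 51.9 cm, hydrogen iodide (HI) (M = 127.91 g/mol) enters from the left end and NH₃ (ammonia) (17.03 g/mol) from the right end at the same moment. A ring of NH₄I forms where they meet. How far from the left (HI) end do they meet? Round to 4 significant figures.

In equal time, each gas travels a distance ∝ its rate ∝ 1/√M, so d_HI/d_NH₃ = √(M_NH₃/M_HI) = √(17.03/127.91) = 0.3649.
With d_HI + d_NH₃ = 51.9 cm, d_NH₃ = 51.9/(1 + 0.3649) = 38.03 cm.
d_HI = 51.9 − 38.03 = 13.87 cm.

13.87 cm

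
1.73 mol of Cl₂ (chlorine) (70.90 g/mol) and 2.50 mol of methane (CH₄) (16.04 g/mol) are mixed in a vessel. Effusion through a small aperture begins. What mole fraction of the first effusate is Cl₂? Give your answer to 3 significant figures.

0.248

The effusion rate of species i is ∝ p_i/√M_i ∝ n_i/√M_i.
Mole fraction of Cl₂ in the effusate = (n_Cl₂/√M_Cl₂) / (n_Cl₂/√M_Cl₂ + n_CH₄/√M_CH₄)
= (1.73/√70.90) / (1.73/√70.90 + 2.50/√16.04) = 0.2055/(0.2055 + 0.6242) = 0.248.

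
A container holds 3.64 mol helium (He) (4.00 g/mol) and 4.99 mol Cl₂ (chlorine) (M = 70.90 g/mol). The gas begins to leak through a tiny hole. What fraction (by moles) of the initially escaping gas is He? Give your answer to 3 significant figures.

Each component's effusion rate ∝ (its partial pressure)·(1/√M) ∝ n_i/√M_i.
x_He(eff) = (n_He/√M_He) / (n_He/√M_He + n_Cl₂/√M_Cl₂)
= (3.64/√4.00) / (3.64/√4.00 + 4.99/√70.90) = 1.820/(1.820 + 0.5926) = 0.754.

0.754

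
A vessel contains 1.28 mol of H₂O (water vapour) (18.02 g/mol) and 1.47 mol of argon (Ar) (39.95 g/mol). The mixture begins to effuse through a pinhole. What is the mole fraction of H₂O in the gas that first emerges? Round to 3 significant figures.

Effusion rate of each component ∝ n_i/√M_i (partial pressure × 1/√M).
So x_H₂O in the escaping gas = (n_H₂O/√M_H₂O) / Σ(n_i/√M_i)
= (1.28/√18.02) / (1.28/√18.02 + 1.47/√39.95) = 0.3015/(0.3015 + 0.2326) = 0.565.

0.565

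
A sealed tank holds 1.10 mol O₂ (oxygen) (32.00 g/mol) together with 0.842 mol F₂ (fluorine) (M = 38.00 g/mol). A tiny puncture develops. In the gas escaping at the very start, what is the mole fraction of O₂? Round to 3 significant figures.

0.587

Each component's effusion rate ∝ (its partial pressure)·(1/√M) ∝ n_i/√M_i.
Mole fraction of O₂ in the effusate = (n_O₂/√M_O₂) / (n_O₂/√M_O₂ + n_F₂/√M_F₂)
= (1.10/√32.00) / (1.10/√32.00 + 0.842/√38.00) = 0.1945/(0.1945 + 0.1366) = 0.587.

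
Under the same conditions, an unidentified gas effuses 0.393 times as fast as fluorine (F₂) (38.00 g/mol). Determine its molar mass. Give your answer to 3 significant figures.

From Graham's law, rate_X/rate_F₂ = √(M_F₂/M_X).
0.393 = √(38.00/M_X)
M_X = 38.00 / 0.393² = 38.00 / 0.1544 = 246 g/mol

246 g/mol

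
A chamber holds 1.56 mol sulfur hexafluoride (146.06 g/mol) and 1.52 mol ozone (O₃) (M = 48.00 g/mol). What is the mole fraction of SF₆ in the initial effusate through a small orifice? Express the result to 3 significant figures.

0.370

Each component's effusion rate ∝ (its partial pressure)·(1/√M) ∝ n_i/√M_i.
x_SF₆(eff) = (n_SF₆/√M_SF₆) / (n_SF₆/√M_SF₆ + n_O₃/√M_O₃)
= (1.56/√146.06) / (1.56/√146.06 + 1.52/√48.00) = 0.1291/(0.1291 + 0.2194) = 0.370.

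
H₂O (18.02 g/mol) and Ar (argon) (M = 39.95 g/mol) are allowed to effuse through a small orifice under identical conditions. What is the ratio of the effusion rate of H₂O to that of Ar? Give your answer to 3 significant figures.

Since effusion rate ∝ 1/√M, rate_H₂O/rate_Ar = √(M_Ar/M_H₂O) = √(39.95/18.02) = √2.217 = 1.49.

1.49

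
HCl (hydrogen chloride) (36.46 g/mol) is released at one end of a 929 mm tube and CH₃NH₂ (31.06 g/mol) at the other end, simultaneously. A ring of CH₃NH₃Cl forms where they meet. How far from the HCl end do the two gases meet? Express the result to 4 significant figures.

445.9 mm

Graham's law gives d_HCl/d_CH₃NH₂ = rate_HCl/rate_CH₃NH₂ = √(M_CH₃NH₂/M_HCl) = √(31.06/36.46) = 0.9230.
With d_HCl + d_CH₃NH₂ = 929 mm, d_CH₃NH₂ = 929/(1 + 0.9230) = 483.1 mm.
d_HCl = 929 − 483.1 = 445.9 mm.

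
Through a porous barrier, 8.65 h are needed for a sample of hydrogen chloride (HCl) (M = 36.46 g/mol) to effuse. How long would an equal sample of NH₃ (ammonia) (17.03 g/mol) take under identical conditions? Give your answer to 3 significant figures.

5.91 h

Since effusion rate ∝ 1/√M, t_NH₃/t_HCl = √(M_NH₃/M_HCl) = √(17.03/36.46) = √0.4671 = 0.6834.
So the time for NH₃ is 8.65 × 0.6834 = 5.91 h.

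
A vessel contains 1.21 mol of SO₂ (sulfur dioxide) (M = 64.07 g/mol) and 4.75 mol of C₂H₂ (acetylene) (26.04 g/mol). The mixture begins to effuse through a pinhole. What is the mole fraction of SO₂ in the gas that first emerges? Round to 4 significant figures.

Rate_i ∝ x_i/√M_i (Graham's law weighted by mole fraction), so the effusate composition follows n_i/√M_i.
So x_SO₂ in the escaping gas = (n_SO₂/√M_SO₂) / Σ(n_i/√M_i)
= (1.21/√64.07) / (1.21/√64.07 + 4.75/√26.04) = 0.1512/(0.1512 + 0.9308) = 0.1397.

0.1397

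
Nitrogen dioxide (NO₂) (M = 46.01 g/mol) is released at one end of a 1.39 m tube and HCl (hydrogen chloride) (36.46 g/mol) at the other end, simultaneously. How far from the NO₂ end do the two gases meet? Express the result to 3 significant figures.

0.655 m

In equal time, each gas travels a distance ∝ its rate ∝ 1/√M, so d_NO₂/d_HCl = √(M_HCl/M_NO₂) = √(36.46/46.01) = 0.8902.
With d_NO₂ + d_HCl = 1.39 m, d_HCl = 1.39/(1 + 0.8902) = 0.7354 m.
d_NO₂ = 1.39 − 0.7354 = 0.655 m.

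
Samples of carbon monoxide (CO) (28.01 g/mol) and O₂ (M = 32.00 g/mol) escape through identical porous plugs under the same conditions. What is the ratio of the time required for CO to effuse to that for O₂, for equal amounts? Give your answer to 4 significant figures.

0.9356

Since effusion rate ∝ 1/√M, t_CO/t_O₂ = √(M_CO/M_O₂) = √(28.01/32.00) = √0.8753 = 0.9356.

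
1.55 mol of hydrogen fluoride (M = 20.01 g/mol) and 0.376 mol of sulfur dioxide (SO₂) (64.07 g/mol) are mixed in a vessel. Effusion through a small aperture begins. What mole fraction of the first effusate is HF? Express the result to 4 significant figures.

Effusion rate of each component ∝ n_i/√M_i (partial pressure × 1/√M).
Mole fraction of HF in the effusate = (n_HF/√M_HF) / (n_HF/√M_HF + n_SO₂/√M_SO₂)
= (1.55/√20.01) / (1.55/√20.01 + 0.376/√64.07) = 0.3465/(0.3465 + 0.04697) = 0.8806.

0.8806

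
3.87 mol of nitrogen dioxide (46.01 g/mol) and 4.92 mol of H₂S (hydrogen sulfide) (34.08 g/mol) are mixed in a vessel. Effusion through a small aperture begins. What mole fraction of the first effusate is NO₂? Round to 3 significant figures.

The effusion rate of species i is ∝ p_i/√M_i ∝ n_i/√M_i.
Mole fraction of NO₂ in the effusate = (n_NO₂/√M_NO₂) / (n_NO₂/√M_NO₂ + n_H₂S/√M_H₂S)
= (3.87/√46.01) / (3.87/√46.01 + 4.92/√34.08) = 0.5705/(0.5705 + 0.8428) = 0.404.

0.404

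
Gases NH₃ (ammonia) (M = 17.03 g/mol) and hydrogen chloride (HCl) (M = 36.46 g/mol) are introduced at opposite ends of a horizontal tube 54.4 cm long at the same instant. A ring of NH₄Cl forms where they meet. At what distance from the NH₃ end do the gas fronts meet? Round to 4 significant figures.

The fronts meet when d_NH₃ + d_HCl = L with d_NH₃/d_HCl = √(M_HCl/M_NH₃) (Graham's law). Here √(M_HCl/M_NH₃) = √(36.46/17.03) = 1.463.
With d_NH₃ + d_HCl = 54.4 cm, d_HCl = 54.4/(1 + 1.463) = 22.09 cm.
d_NH₃ = 54.4 − 22.09 = 32.31 cm.

32.31 cm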